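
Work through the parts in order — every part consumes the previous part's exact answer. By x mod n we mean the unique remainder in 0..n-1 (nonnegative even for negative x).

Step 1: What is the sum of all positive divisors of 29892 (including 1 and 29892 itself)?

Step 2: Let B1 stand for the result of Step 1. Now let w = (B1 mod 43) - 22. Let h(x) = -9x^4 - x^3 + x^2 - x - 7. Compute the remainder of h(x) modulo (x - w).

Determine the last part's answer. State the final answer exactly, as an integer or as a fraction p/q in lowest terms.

-259097

Step 1: 29892 = 2^2 * 3 * 47 * 53; sigma = (1 + 2 + 4) * (1 + 3) * (1 + 47) * (1 + 53) = 7 * 4 * 48 * 54 = 72576; answer 72576
Step 2: B1 = 72576; w = 13; remainder = value at the root: -9*(13)^4 - 1*(13)^3 + 1*(13)^2 - 1*(13)^1 - 7 = (-257049) + (-2197) + (169) + (-13) + (-7) = -259097; answer -259097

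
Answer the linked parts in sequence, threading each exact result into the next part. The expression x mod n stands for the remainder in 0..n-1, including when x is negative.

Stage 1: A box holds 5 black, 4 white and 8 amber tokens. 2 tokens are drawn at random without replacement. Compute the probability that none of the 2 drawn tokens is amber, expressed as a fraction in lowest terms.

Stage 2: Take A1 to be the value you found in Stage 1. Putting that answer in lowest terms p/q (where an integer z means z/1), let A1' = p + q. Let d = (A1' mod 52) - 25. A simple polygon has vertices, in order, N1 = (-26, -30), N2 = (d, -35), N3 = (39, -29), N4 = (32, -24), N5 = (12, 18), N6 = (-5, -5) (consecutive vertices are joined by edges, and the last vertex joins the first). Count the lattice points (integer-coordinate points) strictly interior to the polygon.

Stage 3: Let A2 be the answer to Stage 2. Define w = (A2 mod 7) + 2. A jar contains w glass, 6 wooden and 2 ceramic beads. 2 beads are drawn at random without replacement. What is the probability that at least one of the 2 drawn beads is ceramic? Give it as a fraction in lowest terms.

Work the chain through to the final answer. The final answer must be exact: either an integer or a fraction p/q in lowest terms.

Stage 1: total draws C(17,2) = 136; favorable C(9,2) = 36; P = 9/34; answer 9/34
Stage 2: A1 = 9/34; threaded value p + q = 43; d = 18; cross terms: (-26*-35 - 18*-30)=1450, (18*-29 - 39*-35)=843, (39*-24 - 32*-29)=-8, (32*18 - 12*-24)=864, (12*-5 - -5*18)=30, (-5*-30 - -26*-5)=20; twice the area = |3199| = 3199; area = 3199/2; boundary points = 1 + 3 + 1 + 2 + 1 + 1 = 9; strictly interior points = area - boundary/2 + 1 = 1596; answer 1596
Stage 3: A2 = 1596; w = 2; total draws C(10,2) = 45; complement C(8,2) = 28; favorable 45 - 28 = 17; P = 17/45; answer 17/45

17/45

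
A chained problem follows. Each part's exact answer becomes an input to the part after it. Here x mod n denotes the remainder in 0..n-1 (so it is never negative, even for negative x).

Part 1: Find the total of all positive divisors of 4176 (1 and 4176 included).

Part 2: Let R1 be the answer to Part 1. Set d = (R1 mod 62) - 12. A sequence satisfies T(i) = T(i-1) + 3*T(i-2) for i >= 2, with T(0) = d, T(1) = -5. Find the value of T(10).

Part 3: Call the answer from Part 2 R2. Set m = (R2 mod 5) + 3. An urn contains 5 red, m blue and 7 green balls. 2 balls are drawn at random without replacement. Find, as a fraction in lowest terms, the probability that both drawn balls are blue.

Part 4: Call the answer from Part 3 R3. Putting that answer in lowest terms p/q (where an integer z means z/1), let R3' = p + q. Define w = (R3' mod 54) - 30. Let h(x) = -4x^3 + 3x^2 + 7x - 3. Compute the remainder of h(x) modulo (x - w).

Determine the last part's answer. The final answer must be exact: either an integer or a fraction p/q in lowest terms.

5607

Part 1: 4176 = 2^4 * 3^2 * 29; sigma = (1 + 2 + 4 + 8 + 16) * (1 + 3 + 9) * (1 + 29) = 31 * 13 * 30 = 12090; answer 12090
Part 2: R1 = 12090; d = -12; T(2) = 1*(-5) + 3*(-12) = -41; iterating: T(2)=-41, T(3)=-56, T(4)=-179, T(5)=-347, T(6)=-884, T(7)=-1925, T(8)=-4577, T(9)=-10352, T(10)=-24083; answer -24083
Part 3: R2 = -24083; m = 5; total draws C(17,2) = 136; favorable C(5,2) = 10; P = 5/68; answer 5/68
Part 4: R3 = 5/68; threaded value p + q = 73; w = -11; remainder = value at the root: -4*(-11)^3 + 3*(-11)^2 + 7*(-11)^1 - 3 = (5324) + (363) + (-77) + (-3) = 5607; answer 5607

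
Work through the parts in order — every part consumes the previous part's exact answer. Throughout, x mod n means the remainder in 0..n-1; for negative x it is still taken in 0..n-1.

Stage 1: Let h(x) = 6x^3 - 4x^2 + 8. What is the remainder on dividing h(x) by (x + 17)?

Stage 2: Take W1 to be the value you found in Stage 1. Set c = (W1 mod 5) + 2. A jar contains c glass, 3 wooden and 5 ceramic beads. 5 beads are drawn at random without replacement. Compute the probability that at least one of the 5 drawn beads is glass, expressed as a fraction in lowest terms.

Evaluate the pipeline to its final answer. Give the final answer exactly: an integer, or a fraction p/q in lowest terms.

139/143

Stage 1: remainder = value at the root: 6*(-17)^3 - 4*(-17)^2 + 8 = (-29478) + (-1156) + (8) = -30626; answer -30626
Stage 2: W1 = -30626; c = 6; total draws C(14,5) = 2002; complement C(8,5) = 56; favorable 2002 - 56 = 1946; P = 139/143; answer 139/143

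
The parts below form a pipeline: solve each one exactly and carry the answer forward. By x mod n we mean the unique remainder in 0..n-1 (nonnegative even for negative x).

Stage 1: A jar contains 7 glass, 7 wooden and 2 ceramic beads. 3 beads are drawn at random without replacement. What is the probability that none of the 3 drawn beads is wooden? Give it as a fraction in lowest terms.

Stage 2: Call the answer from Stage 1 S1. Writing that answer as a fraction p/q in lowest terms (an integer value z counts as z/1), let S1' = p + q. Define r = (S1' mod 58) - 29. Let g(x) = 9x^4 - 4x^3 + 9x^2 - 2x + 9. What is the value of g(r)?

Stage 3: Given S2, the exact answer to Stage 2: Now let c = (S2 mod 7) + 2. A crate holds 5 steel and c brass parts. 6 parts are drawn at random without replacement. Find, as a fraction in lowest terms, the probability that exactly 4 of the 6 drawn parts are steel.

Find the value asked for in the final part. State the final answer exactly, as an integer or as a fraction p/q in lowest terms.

5/7

Stage 1: total draws C(16,3) = 560; favorable C(9,3) = 84; P = 3/20; answer 3/20
Stage 2: S1 = 3/20; threaded value p + q = 23; r = -6; 9*(-6)^4 - 4*(-6)^3 + 9*(-6)^2 - 2*(-6)^1 + 9 = (11664) + (864) + (324) + (12) + (9) = 12873; answer 12873
Stage 3: S2 = 12873; c = 2; total draws C(7,6) = 7; favorable C(5,4)*C(2,2) = 5; P = 5/7; answer 5/7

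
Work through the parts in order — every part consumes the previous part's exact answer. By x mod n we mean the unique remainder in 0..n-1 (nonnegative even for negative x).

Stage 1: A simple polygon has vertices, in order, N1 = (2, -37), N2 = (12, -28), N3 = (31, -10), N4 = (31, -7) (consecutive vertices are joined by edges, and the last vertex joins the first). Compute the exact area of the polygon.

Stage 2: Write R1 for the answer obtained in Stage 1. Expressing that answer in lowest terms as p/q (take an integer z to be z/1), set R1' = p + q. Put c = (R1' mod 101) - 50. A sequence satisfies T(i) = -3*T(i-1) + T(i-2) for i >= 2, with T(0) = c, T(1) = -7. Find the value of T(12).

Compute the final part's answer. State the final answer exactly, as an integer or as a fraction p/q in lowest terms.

Stage 1: cross terms: (2*-28 - 12*-37)=388, (12*-10 - 31*-28)=748, (31*-7 - 31*-10)=93, (31*-37 - 2*-7)=-1133; twice the area = |96| = 96; area = 48; answer 48
Stage 2: R1 = 48; threaded value p + q = 49; c = -1; T(2) = -3*(-7) + 1*(-1) = 20; iterating: T(2)=20, T(3)=-67, T(4)=221, T(5)=-730, T(6)=2411, T(7)=-7963, T(8)=26300, T(9)=-86863, T(10)=286889, T(11)=-947530, T(12)=3129479; answer 3129479

3129479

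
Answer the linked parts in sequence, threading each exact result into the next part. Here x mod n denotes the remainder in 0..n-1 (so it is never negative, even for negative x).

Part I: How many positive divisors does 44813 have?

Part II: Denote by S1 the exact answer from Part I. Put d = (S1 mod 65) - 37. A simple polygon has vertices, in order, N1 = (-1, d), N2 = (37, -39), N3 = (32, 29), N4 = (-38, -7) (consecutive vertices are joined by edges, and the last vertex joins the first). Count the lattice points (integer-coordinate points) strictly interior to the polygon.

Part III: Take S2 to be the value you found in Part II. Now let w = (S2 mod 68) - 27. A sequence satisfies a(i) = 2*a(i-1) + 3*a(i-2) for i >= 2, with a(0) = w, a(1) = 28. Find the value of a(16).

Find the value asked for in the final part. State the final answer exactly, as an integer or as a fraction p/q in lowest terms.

688747556

Part I: 44813 = 41 * 1093; number of divisors = (1+1) * (1+1) = 4; answer 4
Part II: S1 = 4; d = -33; cross terms: (-1*-39 - 37*-33)=1260, (37*29 - 32*-39)=2321, (32*-7 - -38*29)=878, (-38*-33 - -1*-7)=1247; twice the area = |5706| = 5706; area = 2853; boundary points = 2 + 1 + 2 + 1 = 6; strictly interior points = area - boundary/2 + 1 = 2851; answer 2851
Part III: S2 = 2851; w = 36; a(2) = 2*(28) + 3*(36) = 164; iterating: a(2)=164, a(3)=412, a(4)=1316, a(5)=3868, a(6)=11684, a(7)=34972, a(8)=104996, a(9)=314908, a(10)=944804, a(11)=2834332, a(12)=8503076, a(13)=25509148, a(14)=76527524, a(15)=229582492, a(16)=688747556; answer 688747556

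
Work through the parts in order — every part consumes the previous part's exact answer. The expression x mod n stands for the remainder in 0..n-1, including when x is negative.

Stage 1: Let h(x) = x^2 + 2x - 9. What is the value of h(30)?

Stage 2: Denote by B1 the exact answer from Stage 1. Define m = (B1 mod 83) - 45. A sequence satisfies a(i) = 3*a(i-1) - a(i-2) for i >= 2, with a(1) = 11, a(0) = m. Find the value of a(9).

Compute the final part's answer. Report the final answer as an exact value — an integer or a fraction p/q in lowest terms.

Stage 1: 1*(30)^2 + 2*(30)^1 - 9 = (900) + (60) + (-9) = 951; answer 951
Stage 2: B1 = 951; m = -7; a(2) = 3*(11) - 1*(-7) = 40; iterating: a(2)=40, a(3)=109, a(4)=287, a(5)=752, a(6)=1969, a(7)=5155, a(8)=13496, a(9)=35333; answer 35333

35333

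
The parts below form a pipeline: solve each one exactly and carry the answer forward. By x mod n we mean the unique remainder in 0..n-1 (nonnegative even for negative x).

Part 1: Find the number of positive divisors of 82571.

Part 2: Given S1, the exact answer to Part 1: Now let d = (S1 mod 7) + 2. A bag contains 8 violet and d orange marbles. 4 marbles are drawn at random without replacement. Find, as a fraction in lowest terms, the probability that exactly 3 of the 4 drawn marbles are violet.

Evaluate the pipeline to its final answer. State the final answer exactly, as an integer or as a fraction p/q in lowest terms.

224/495

Part 1: 82571 is prime, so its only divisors are 1 and 82571; count = 2; answer 2
Part 2: S1 = 2; d = 4; total draws C(12,4) = 495; favorable C(8,3)*C(4,1) = 224; P = 224/495; answer 224/495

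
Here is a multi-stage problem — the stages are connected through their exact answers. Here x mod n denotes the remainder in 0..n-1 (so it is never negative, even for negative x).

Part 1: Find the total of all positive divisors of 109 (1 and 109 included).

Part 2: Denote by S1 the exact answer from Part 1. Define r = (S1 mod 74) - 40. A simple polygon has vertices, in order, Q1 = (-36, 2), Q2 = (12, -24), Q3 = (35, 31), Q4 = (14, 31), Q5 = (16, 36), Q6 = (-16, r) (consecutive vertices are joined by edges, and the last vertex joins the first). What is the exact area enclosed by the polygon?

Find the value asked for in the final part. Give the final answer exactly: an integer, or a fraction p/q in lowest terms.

3047/2

Part 1: 109 is prime, so its only divisors are 1 and 109; sigma = 1 + 109 = 110; answer 110
Part 2: S1 = 110; r = -4; cross terms: (-36*-24 - 12*2)=840, (12*31 - 35*-24)=1212, (35*31 - 14*31)=651, (14*36 - 16*31)=8, (16*-4 - -16*36)=512, (-16*2 - -36*-4)=-176; twice the area = |3047| = 3047; area = 3047/2; answer 3047/2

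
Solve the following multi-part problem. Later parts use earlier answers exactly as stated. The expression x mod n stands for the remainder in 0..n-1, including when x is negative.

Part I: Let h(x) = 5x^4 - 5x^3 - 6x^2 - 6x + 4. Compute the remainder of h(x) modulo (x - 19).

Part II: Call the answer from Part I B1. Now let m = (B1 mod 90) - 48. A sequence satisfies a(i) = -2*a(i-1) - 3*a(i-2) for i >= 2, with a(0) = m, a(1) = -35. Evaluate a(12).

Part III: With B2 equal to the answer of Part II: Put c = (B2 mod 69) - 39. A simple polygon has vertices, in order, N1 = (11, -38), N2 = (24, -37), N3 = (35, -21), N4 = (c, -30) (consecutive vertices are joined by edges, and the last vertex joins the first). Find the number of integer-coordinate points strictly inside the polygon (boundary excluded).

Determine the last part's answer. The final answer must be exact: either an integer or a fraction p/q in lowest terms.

253

Part I: remainder = value at the root: 5*(19)^4 - 5*(19)^3 - 6*(19)^2 - 6*(19)^1 + 4 = (651605) + (-34295) + (-2166) + (-114) + (4) = 615034; answer 615034
Part II: B1 = 615034; m = 16; a(2) = -2*(-35) - 3*(16) = 22; iterating: a(2)=22, a(3)=61, a(4)=-188, a(5)=193, a(6)=178, a(7)=-935, a(8)=1336, a(9)=133, a(10)=-4274, a(11)=8149, a(12)=-3476; answer -3476
Part III: B2 = -3476; c = 4; cross terms: (11*-37 - 24*-38)=505, (24*-21 - 35*-37)=791, (35*-30 - 4*-21)=-966, (4*-38 - 11*-30)=178; twice the area = |508| = 508; area = 254; boundary points = 1 + 1 + 1 + 1 = 4; strictly interior points = area - boundary/2 + 1 = 253; answer 253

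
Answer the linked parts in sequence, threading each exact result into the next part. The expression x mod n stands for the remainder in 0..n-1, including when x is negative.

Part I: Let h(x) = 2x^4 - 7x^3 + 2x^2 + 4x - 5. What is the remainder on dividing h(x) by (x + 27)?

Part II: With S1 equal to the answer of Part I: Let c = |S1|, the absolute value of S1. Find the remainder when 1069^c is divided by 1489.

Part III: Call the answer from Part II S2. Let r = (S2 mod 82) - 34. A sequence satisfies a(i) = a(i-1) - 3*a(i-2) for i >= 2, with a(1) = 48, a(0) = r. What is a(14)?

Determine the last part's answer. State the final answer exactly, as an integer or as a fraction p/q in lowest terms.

-109296

Part I: remainder = value at the root: 2*(-27)^4 - 7*(-27)^3 + 2*(-27)^2 + 4*(-27)^1 - 5 = (1062882) + (137781) + (1458) + (-108) + (-5) = 1202008; answer 1202008
Part II: S1 = 1202008; c = 1202008; squarings mod 1489: 1069^1=1069, 1069^2=698, 1069^4=301, 1069^8=1261, 1069^16=1358, 1069^32=782, 1069^64=1034, 1069^128=54, 1069^256=1427, 1069^512=866, 1069^1024=989, 1069^2048=1337, 1069^4096=769, 1069^8192=228, 1069^16384=1358, 1069^32768=782, 1069^65536=1034, 1069^131072=54, 1069^262144=1427, 1069^524288=866, 1069^1048576=989; 1069^1202008 = 1069^8 * 1069^16 * 1069^64 * 1069^256 * 1069^512 * 1069^1024 * 1069^4096 * 1069^16384 * 1069^131072 * 1069^1048576 = 1396 (mod 1489); answer 1396
Part III: S2 = 1396; r = -32; a(2) = 1*(48) - 3*(-32) = 144; iterating: a(2)=144, a(3)=0, a(4)=-432, a(5)=-432, a(6)=864, a(7)=2160, a(8)=-432, a(9)=-6912, a(10)=-5616, a(11)=15120, a(12)=31968, a(13)=-13392, a(14)=-109296; answer -109296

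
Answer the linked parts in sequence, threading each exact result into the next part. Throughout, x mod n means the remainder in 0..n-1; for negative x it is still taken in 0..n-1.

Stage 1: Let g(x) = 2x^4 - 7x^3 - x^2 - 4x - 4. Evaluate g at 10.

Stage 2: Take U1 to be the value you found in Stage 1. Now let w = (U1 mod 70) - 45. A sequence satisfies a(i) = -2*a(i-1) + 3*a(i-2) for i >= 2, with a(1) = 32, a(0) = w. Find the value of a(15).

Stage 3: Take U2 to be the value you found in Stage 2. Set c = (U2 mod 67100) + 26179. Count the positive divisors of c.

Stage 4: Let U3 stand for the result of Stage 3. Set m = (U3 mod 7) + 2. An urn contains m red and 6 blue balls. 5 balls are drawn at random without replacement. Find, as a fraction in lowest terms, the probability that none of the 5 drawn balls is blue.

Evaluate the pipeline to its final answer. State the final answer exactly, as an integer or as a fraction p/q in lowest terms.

Stage 1: 2*(10)^4 - 7*(10)^3 - 1*(10)^2 - 4*(10)^1 - 4 = (20000) + (-7000) + (-100) + (-40) + (-4) = 12856; answer 12856
Stage 2: U1 = 12856; w = 1; a(2) = -2*(32) + 3*(1) = -61; iterating: a(2)=-61, a(3)=218, a(4)=-619, a(5)=1892, a(6)=-5641, a(7)=16958, a(8)=-50839, a(9)=152552, a(10)=-457621, a(11)=1372898, a(12)=-4118659, a(13)=12356012, a(14)=-37068001, a(15)=111204038; answer 111204038
Stage 3: U2 = 111204038; c = 45517; 45517 = 23 * 1979; number of divisors = (1+1) * (1+1) = 4; answer 4
Stage 4: U3 = 4; m = 6; total draws C(12,5) = 792; favorable C(6,5) = 6; P = 1/132; answer 1/132

1/132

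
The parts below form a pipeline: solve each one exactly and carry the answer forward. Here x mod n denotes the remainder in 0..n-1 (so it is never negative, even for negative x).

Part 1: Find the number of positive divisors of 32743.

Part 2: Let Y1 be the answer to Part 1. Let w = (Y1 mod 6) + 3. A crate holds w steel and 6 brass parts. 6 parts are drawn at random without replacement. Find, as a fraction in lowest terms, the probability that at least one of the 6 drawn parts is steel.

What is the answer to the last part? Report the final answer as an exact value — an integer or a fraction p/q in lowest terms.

Part 1: 32743 = 137 * 239; number of divisors = (1+1) * (1+1) = 4; answer 4
Part 2: Y1 = 4; w = 7; total draws C(13,6) = 1716; complement C(6,6) = 1; favorable 1716 - 1 = 1715; P = 1715/1716; answer 1715/1716

1715/1716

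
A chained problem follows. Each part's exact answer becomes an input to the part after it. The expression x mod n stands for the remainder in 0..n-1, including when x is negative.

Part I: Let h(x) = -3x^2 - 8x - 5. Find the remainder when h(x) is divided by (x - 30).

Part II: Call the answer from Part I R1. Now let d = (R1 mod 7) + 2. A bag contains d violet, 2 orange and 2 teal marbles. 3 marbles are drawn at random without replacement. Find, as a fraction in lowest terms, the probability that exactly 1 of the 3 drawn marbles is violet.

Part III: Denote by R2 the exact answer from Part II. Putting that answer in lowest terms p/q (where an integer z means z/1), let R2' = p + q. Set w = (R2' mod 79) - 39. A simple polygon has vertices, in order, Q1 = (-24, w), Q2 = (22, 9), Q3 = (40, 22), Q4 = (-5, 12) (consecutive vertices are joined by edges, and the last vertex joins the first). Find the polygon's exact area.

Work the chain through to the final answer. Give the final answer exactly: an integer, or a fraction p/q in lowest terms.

1569/2

Part I: remainder = value at the root: -3*(30)^2 - 8*(30)^1 - 5 = (-2700) + (-240) + (-5) = -2945; answer -2945
Part II: R1 = -2945; d = 4; total draws C(8,3) = 56; favorable C(4,1)*C(4,2) = 24; P = 3/7; answer 3/7
Part III: R2 = 3/7; threaded value p + q = 10; w = -29; cross terms: (-24*9 - 22*-29)=422, (22*22 - 40*9)=124, (40*12 - -5*22)=590, (-5*-29 - -24*12)=433; twice the area = |1569| = 1569; area = 1569/2; answer 1569/2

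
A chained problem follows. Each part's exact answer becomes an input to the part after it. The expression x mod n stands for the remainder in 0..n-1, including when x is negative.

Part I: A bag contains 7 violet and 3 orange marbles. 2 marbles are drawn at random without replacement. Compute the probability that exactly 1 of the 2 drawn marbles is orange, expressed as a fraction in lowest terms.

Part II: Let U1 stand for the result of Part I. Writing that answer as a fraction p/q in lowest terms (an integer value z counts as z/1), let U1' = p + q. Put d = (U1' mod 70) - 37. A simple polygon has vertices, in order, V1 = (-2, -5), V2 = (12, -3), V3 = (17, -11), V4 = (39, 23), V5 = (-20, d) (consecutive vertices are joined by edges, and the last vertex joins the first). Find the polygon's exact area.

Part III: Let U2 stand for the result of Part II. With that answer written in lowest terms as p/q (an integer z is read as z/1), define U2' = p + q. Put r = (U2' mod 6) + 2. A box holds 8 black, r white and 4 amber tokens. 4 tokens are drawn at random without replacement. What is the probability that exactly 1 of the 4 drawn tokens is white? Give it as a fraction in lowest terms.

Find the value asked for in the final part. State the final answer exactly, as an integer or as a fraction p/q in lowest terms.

22/51

Part I: total draws C(10,2) = 45; favorable C(3,1)*C(7,1) = 21; P = 7/15; answer 7/15
Part II: U1 = 7/15; threaded value p + q = 22; d = -15; cross terms: (-2*-3 - 12*-5)=66, (12*-11 - 17*-3)=-81, (17*23 - 39*-11)=820, (39*-15 - -20*23)=-125, (-20*-5 - -2*-15)=70; twice the area = |750| = 750; area = 375; answer 375
Part III: U2 = 375; threaded value p + q = 376; r = 6; total draws C(18,4) = 3060; favorable C(6,1)*C(12,3) = 1320; P = 22/51; answer 22/51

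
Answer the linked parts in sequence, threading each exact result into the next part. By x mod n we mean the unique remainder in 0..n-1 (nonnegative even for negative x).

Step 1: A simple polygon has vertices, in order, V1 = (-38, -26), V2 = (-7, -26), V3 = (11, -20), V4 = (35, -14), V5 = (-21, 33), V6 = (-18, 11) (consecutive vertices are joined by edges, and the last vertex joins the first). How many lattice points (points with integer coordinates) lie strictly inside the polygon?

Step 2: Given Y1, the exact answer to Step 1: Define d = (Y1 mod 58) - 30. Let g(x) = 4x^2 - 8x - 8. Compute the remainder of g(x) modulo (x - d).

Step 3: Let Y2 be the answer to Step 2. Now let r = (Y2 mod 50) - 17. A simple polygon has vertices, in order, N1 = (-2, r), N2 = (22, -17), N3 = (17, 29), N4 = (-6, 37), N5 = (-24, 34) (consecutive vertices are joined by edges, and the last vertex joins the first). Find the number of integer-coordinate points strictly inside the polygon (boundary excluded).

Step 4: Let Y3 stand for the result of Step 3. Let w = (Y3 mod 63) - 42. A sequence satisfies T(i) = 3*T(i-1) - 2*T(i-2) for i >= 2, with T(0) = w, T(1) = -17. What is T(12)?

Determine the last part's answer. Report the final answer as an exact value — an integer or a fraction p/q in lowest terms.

-65521

Step 1: cross terms: (-38*-26 - -7*-26)=806, (-7*-20 - 11*-26)=426, (11*-14 - 35*-20)=546, (35*33 - -21*-14)=861, (-21*11 - -18*33)=363, (-18*-26 - -38*11)=886; twice the area = |3888| = 3888; area = 1944; boundary points = 31 + 6 + 6 + 1 + 1 + 1 = 46; strictly interior points = area - boundary/2 + 1 = 1922; answer 1922
Step 2: Y1 = 1922; d = -22; remainder = value at the root: 4*(-22)^2 - 8*(-22)^1 - 8 = (1936) + (176) + (-8) = 2104; answer 2104
Step 3: Y2 = 2104; r = -13; cross terms: (-2*-17 - 22*-13)=320, (22*29 - 17*-17)=927, (17*37 - -6*29)=803, (-6*34 - -24*37)=684, (-24*-13 - -2*34)=380; twice the area = |3114| = 3114; area = 1557; boundary points = 4 + 1 + 1 + 3 + 1 = 10; strictly interior points = area - boundary/2 + 1 = 1553; answer 1553
Step 4: Y3 = 1553; w = -1; T(2) = 3*(-17) - 2*(-1) = -49; iterating: T(2)=-49, T(3)=-113, T(4)=-241, T(5)=-497, T(6)=-1009, T(7)=-2033, T(8)=-4081, T(9)=-8177, T(10)=-16369, T(11)=-32753, T(12)=-65521; answer -65521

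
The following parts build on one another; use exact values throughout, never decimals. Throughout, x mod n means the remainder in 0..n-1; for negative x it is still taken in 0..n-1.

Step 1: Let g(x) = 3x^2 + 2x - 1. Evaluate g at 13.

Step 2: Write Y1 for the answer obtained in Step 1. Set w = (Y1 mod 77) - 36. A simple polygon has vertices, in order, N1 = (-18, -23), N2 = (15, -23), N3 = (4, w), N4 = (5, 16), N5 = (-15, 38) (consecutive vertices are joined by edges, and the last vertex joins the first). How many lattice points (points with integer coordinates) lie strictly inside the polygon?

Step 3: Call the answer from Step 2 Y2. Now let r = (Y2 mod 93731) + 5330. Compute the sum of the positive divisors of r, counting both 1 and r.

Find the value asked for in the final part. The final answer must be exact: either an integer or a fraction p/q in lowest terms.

Step 1: 3*(13)^2 + 2*(13)^1 - 1 = (507) + (26) + (-1) = 532; answer 532
Step 2: Y1 = 532; w = 34; cross terms: (-18*-23 - 15*-23)=759, (15*34 - 4*-23)=602, (4*16 - 5*34)=-106, (5*38 - -15*16)=430, (-15*-23 - -18*38)=1029; twice the area = |2714| = 2714; area = 1357; boundary points = 33 + 1 + 1 + 2 + 1 = 38; strictly interior points = area - boundary/2 + 1 = 1339; answer 1339
Step 3: Y2 = 1339; r = 6669; 6669 = 3^3 * 13 * 19; sigma = (1 + 3 + 9 + 27) * (1 + 13) * (1 + 19) = 40 * 14 * 20 = 11200; answer 11200

11200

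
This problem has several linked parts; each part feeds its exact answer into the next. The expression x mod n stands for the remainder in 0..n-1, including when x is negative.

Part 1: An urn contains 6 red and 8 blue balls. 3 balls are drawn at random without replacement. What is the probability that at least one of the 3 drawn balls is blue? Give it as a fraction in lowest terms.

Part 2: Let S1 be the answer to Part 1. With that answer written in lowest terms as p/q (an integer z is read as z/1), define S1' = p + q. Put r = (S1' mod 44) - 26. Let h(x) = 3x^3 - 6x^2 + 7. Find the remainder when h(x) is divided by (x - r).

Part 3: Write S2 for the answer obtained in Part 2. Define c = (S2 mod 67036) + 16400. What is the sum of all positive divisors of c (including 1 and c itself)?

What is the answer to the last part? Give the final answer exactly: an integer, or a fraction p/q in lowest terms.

Part 1: total draws C(14,3) = 364; complement C(6,3) = 20; favorable 364 - 20 = 344; P = 86/91; answer 86/91
Part 2: S1 = 86/91; threaded value p + q = 177; r = -25; remainder = value at the root: 3*(-25)^3 - 6*(-25)^2 + 7 = (-46875) + (-3750) + (7) = -50618; answer -50618
Part 3: S2 = -50618; c = 32818; 32818 = 2 * 61 * 269; sigma = (1 + 2) * (1 + 61) * (1 + 269) = 3 * 62 * 270 = 50220; answer 50220

50220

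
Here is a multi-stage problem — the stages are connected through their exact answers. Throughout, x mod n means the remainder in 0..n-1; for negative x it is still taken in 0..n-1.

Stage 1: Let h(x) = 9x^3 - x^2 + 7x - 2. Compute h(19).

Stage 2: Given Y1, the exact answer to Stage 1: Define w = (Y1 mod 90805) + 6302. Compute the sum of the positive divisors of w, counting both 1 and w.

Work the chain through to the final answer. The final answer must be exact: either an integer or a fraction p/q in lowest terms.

Stage 1: 9*(19)^3 - 1*(19)^2 + 7*(19)^1 - 2 = (61731) + (-361) + (133) + (-2) = 61501; answer 61501
Stage 2: Y1 = 61501; w = 67803; 67803 = 3 * 97 * 233; sigma = (1 + 3) * (1 + 97) * (1 + 233) = 4 * 98 * 234 = 91728; answer 91728

91728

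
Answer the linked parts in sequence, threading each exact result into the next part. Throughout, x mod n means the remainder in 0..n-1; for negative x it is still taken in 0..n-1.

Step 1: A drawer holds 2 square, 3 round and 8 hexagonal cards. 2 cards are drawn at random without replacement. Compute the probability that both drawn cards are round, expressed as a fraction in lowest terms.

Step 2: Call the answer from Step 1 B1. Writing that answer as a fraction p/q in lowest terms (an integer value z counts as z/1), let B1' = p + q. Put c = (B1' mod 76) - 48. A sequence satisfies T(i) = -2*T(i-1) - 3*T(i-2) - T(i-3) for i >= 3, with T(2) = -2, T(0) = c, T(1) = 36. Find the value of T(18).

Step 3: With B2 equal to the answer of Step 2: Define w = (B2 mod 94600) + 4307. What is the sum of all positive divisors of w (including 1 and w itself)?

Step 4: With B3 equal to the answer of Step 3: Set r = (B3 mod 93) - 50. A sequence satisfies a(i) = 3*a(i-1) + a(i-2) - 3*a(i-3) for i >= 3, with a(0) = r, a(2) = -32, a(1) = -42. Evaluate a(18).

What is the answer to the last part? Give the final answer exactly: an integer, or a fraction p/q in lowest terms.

Step 1: total draws C(13,2) = 78; favorable C(3,2) = 3; P = 1/26; answer 1/26
Step 2: B1 = 1/26; threaded value p + q = 27; c = -21; T(3) = -2*(-2) - 3*(36) - 1*(-21) = -83; iterating: T(3)=-83, T(4)=136, T(5)=-21, T(6)=-283, T(7)=493, T(8)=-116, T(9)=-964, T(10)=1783, T(11)=-558, T(12)=-3269, T(13)=6429, T(14)=-2493, T(15)=-11032, T(16)=23114, T(17)=-10639, T(18)=-37032; answer -37032
Step 3: B2 = -37032; w = 61875; 61875 = 3^2 * 5^4 * 11; sigma = (1 + 3 + 9) * (1 + 5 + 25 + 125 + 625) * (1 + 11) = 13 * 781 * 12 = 121836; answer 121836
Step 4: B3 = 121836; r = -44; a(3) = 3*(-32) + 1*(-42) - 3*(-44) = -6; iterating: a(3)=-6, a(4)=76, a(5)=318, a(6)=1048, a(7)=3234, a(8)=9796, a(9)=29478, a(10)=88528, a(11)=265674, a(12)=797116, a(13)=2391438, a(14)=7174408, a(15)=21523314, a(16)=64570036, a(17)=193710198, a(18)=581130688; answer 581130688

581130688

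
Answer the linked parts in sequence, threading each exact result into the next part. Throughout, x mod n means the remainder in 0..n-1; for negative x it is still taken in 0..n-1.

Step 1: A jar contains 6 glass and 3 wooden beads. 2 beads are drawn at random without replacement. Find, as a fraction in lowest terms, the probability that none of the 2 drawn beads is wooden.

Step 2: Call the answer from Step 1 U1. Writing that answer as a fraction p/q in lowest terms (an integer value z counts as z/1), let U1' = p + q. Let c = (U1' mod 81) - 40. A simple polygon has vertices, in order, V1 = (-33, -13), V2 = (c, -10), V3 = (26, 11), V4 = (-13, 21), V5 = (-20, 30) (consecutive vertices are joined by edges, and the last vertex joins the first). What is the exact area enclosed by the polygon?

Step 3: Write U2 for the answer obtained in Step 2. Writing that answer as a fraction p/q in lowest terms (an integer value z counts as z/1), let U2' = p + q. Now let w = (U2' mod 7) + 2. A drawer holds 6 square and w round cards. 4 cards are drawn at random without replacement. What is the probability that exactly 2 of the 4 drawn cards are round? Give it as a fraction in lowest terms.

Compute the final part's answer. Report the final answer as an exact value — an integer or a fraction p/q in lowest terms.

3/14

Step 1: total draws C(9,2) = 36; favorable C(6,2) = 15; P = 5/12; answer 5/12
Step 2: U1 = 5/12; threaded value p + q = 17; c = -23; cross terms: (-33*-10 - -23*-13)=31, (-23*11 - 26*-10)=7, (26*21 - -13*11)=689, (-13*30 - -20*21)=30, (-20*-13 - -33*30)=1250; twice the area = |2007| = 2007; area = 2007/2; answer 2007/2
Step 3: U2 = 2007/2; threaded value p + q = 2009; w = 2; total draws C(8,4) = 70; favorable C(2,2)*C(6,2) = 15; P = 3/14; answer 3/14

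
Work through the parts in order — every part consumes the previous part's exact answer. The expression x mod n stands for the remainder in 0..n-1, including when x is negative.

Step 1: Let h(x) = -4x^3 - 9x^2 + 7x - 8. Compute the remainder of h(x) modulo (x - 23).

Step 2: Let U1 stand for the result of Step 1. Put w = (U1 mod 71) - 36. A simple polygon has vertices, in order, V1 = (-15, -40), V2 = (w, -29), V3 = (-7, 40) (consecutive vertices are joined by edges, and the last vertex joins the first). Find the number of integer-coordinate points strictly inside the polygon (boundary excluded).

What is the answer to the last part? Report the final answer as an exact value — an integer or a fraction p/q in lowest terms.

Step 1: remainder = value at the root: -4*(23)^3 - 9*(23)^2 + 7*(23)^1 - 8 = (-48668) + (-4761) + (161) + (-8) = -53276; answer -53276
Step 2: U1 = -53276; w = 9; cross terms: (-15*-29 - 9*-40)=795, (9*40 - -7*-29)=157, (-7*-40 - -15*40)=880; twice the area = |1832| = 1832; area = 916; boundary points = 1 + 1 + 8 = 10; strictly interior points = area - boundary/2 + 1 = 912; answer 912

912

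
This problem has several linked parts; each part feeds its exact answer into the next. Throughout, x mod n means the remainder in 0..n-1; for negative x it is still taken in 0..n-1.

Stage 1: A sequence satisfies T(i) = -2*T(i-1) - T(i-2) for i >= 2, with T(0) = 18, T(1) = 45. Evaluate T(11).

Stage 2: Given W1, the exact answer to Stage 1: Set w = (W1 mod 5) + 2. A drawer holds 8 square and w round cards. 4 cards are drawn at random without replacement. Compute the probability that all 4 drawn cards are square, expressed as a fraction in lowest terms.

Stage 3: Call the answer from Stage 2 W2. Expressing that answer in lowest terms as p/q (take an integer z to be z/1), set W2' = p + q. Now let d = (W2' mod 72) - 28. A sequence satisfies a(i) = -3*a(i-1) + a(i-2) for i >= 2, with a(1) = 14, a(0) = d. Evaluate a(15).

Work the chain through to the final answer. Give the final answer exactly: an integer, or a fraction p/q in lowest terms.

Stage 1: T(2) = -2*(45) - 1*(18) = -108; iterating: T(2)=-108, T(3)=171, T(4)=-234, T(5)=297, T(6)=-360, T(7)=423, T(8)=-486, T(9)=549, T(10)=-612, T(11)=675; answer 675
Stage 2: W1 = 675; w = 2; total draws C(10,4) = 210; favorable C(8,4) = 70; P = 1/3; answer 1/3
Stage 3: W2 = 1/3; threaded value p + q = 4; d = -24; a(2) = -3*(14) + 1*(-24) = -66; iterating: a(2)=-66, a(3)=212, a(4)=-702, a(5)=2318, a(6)=-7656, a(7)=25286, a(8)=-83514, a(9)=275828, a(10)=-910998, a(11)=3008822, a(12)=-9937464, a(13)=32821214, a(14)=-108401106, a(15)=358024532; answer 358024532

358024532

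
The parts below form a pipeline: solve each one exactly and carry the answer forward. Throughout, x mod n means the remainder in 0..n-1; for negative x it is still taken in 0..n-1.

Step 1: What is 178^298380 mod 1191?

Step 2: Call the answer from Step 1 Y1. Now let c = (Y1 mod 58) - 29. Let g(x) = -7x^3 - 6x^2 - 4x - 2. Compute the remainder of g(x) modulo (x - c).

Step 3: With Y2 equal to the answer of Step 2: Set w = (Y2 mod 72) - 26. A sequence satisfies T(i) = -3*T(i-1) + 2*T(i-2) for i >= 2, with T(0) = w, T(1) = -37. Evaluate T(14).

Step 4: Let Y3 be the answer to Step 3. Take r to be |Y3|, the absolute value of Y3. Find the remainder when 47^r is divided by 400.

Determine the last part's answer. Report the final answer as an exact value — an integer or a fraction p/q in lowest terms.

207

Step 1: squarings mod 1191: 178^1=178, 178^2=718, 178^4=1012, 178^8=1075, 178^16=355, 178^32=970, 178^64=10, 178^128=100, 178^256=472, 178^512=67, 178^1024=916, 178^2048=592, 178^4096=310, 178^8192=820, 178^16384=676, 178^32768=823, 178^65536=841, 178^131072=1018, 178^262144=154; 178^298380 = 178^4 * 178^8 * 178^128 * 178^256 * 178^1024 * 178^2048 * 178^32768 * 178^262144 = 1000 (mod 1191); answer 1000
Step 2: Y1 = 1000; c = -15; remainder = value at the root: -7*(-15)^3 - 6*(-15)^2 - 4*(-15)^1 - 2 = (23625) + (-1350) + (60) + (-2) = 22333; answer 22333
Step 3: Y2 = 22333; w = -13; T(2) = -3*(-37) + 2*(-13) = 85; iterating: T(2)=85, T(3)=-329, T(4)=1157, T(5)=-4129, T(6)=14701, T(7)=-52361, T(8)=186485, T(9)=-664177, T(10)=2365501, T(11)=-8424857, T(12)=30005573, T(13)=-106866433, T(14)=380610445; answer 380610445
Step 4: Y3 = 380610445; r = 380610445; squarings mod 400: 47^1=47, 47^2=209, 47^4=81, 47^8=161, 47^16=321, 47^32=241, 47^64=81, 47^128=161, 47^256=321, 47^512=241, 47^1024=81, 47^2048=161, 47^4096=321, 47^8192=241, 47^16384=81, 47^32768=161, 47^65536=321, 47^131072=241, 47^262144=81, 47^524288=161, 47^1048576=321, 47^2097152=241, 47^4194304=81, 47^8388608=161, 47^16777216=321, 47^33554432=241, 47^67108864=81, 47^134217728=161, 47^268435456=321; 47^380610445 = 47^1 * 47^4 * 47^8 * 47^128 * 47^256 * 47^512 * 47^1024 * 47^8192 * 47^32768 * 47^65536 * 47^131072 * 47^262144 * 47^524288 * 47^2097152 * 47^8388608 * 47^33554432 * 47^67108864 * 47^268435456 = 207 (mod 400); answer 207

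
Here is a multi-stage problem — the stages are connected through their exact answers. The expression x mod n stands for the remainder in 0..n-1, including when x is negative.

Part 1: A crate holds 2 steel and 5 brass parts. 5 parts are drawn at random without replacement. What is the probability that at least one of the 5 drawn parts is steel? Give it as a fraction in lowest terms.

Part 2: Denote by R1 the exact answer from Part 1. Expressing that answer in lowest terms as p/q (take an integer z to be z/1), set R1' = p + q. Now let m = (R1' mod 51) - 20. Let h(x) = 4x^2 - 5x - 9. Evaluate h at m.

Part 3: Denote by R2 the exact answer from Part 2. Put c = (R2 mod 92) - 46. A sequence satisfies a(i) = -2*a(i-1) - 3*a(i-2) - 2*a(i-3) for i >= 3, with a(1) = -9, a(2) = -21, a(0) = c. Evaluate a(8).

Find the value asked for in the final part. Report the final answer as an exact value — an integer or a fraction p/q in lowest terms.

Part 1: total draws C(7,5) = 21; complement C(5,5) = 1; favorable 21 - 1 = 20; P = 20/21; answer 20/21
Part 2: R1 = 20/21; threaded value p + q = 41; m = 21; 4*(21)^2 - 5*(21)^1 - 9 = (1764) + (-105) + (-9) = 1650; answer 1650
Part 3: R2 = 1650; c = 40; a(3) = -2*(-21) - 3*(-9) - 2*(40) = -11; iterating: a(3)=-11, a(4)=103, a(5)=-131, a(6)=-25, a(7)=237, a(8)=-137; answer -137

-137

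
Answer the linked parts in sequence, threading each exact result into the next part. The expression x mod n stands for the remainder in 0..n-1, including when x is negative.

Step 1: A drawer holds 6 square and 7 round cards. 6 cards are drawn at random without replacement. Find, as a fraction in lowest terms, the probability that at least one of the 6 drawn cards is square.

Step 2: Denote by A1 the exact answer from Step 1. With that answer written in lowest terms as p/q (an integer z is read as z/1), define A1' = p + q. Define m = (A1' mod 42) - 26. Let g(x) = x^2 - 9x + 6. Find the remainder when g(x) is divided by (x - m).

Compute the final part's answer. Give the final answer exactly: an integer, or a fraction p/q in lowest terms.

Step 1: total draws C(13,6) = 1716; complement C(7,6) = 7; favorable 1716 - 7 = 1709; P = 1709/1716; answer 1709/1716
Step 2: A1 = 1709/1716; threaded value p + q = 3425; m = -3; remainder = value at the root: 1*(-3)^2 - 9*(-3)^1 + 6 = (9) + (27) + (6) = 42; answer 42

42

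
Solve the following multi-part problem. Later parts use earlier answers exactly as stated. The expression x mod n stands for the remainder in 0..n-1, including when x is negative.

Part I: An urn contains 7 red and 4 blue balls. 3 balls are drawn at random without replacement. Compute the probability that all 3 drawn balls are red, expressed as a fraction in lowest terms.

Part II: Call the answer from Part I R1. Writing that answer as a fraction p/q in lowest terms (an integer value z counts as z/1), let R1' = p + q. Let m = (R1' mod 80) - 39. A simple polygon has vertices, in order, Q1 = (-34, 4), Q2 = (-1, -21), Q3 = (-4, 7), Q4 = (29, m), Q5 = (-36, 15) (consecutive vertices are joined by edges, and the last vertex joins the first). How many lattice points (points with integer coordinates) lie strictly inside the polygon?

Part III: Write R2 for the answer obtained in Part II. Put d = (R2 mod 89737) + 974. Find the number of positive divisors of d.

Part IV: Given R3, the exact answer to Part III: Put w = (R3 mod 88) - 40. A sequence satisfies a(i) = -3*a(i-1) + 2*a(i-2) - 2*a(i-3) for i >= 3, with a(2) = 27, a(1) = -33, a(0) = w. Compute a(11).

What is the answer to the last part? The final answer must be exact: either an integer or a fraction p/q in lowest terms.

-4069093

Part I: total draws C(11,3) = 165; favorable C(7,3) = 35; P = 7/33; answer 7/33
Part II: R1 = 7/33; threaded value p + q = 40; m = 1; cross terms: (-34*-21 - -1*4)=718, (-1*7 - -4*-21)=-91, (-4*1 - 29*7)=-207, (29*15 - -36*1)=471, (-36*4 - -34*15)=366; twice the area = |1257| = 1257; area = 1257/2; boundary points = 1 + 1 + 3 + 1 + 1 = 7; strictly interior points = area - boundary/2 + 1 = 626; answer 626
Part III: R2 = 626; d = 1600; 1600 = 2^6 * 5^2; number of divisors = (6+1) * (2+1) = 21; answer 21
Part IV: R3 = 21; w = -19; a(3) = -3*(27) + 2*(-33) - 2*(-19) = -109; iterating: a(3)=-109, a(4)=447, a(5)=-1613, a(6)=5951, a(7)=-21973, a(8)=81047, a(9)=-298989, a(10)=1103007, a(11)=-4069093; answer -4069093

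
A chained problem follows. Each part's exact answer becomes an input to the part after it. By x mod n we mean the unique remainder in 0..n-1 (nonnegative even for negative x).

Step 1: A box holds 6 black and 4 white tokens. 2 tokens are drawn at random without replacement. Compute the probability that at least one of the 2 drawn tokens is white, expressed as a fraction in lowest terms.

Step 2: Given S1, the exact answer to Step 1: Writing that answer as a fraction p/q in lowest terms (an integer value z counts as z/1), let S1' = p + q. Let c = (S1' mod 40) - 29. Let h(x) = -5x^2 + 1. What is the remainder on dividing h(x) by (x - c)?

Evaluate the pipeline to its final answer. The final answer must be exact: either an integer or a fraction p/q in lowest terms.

Step 1: total draws C(10,2) = 45; complement C(6,2) = 15; favorable 45 - 15 = 30; P = 2/3; answer 2/3
Step 2: S1 = 2/3; threaded value p + q = 5; c = -24; remainder = value at the root: -5*(-24)^2 + 1 = (-2880) + (1) = -2879; answer -2879

-2879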